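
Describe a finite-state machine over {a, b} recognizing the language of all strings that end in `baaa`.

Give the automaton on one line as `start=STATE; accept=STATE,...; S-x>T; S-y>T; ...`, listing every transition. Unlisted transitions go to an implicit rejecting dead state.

Remember how much of `baaa` the current input suffix matches. State q0 means no match yet; q1 means the last symbol is `b`; q2 means the last 2 symbols are `ba`; q3 means the last 3 symbols are `baa`; q4 means the last 4 symbols are `baaa`. Only q4 accepts. On a mismatch, fall back to the longest proper suffix that is still a prefix of `baaa`.
A 5-state machine:
        a   b  
>  q0   q0  q1 
   q1   q2  q1 
   q2   q3  q1 
   q3   q4  q1 
 * q4   q0  q1 
(> = start, * = accepting)

start=q0; accept=q4; q0-a>q0; q0-b>q1; q1-a>q2; q1-b>q1; q2-a>q3; q2-b>q1; q3-a>q4; q3-b>q1; q4-a>q0; q4-b>q1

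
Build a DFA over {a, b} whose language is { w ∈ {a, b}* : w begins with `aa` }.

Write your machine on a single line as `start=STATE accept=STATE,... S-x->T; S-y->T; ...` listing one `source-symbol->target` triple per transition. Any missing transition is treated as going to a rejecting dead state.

Check the first 2 symbols one by one: S0 through S1 record how many have matched `aa` so far; any wrong symbol goes to the dead state S3. After all 2 match we enter the accepting sink S2.
A 4-state machine:
        a   b  
>  S0   S1  S3 
   S1   S2  S3 
 * S2   S2  S2 
   S3   S3  S3 
(> = start, * = accepting)

start=S0; accept=S2; S0-a->S1; S0-b->S3; S1-a->S2; S1-b->S3; S2-a->S2; S2-b->S2; S3-a->S3; S3-b->S3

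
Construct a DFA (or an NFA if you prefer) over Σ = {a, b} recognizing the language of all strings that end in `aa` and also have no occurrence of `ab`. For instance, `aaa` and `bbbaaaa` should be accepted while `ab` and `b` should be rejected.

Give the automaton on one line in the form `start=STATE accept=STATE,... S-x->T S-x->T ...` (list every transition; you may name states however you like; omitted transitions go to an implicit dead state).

Handle the two conditions separately and then intersect. One (3 states) tracks how much of the suffix `aa` has currently been matched; the other (3 states) tracks partial matches of the forbidden pattern `ab`. Each combined state is a pair, one component from each; accept when both components accept.
With 6 states:
        a   b  
>  s0   s1  s0 
   s1   s2  s3 
 * s2   s2  s3 
   s3   s4  s3 
   s4   s5  s3 
   s5   s5  s3 
(> = start, * = accepting)

start=s0 accept=s2 s0-a->s1 s0-b->s0 s1-a->s2 s1-b->s3 s2-a->s2 s2-b->s3 s3-a->s4 s3-b->s3 s4-a->s5 s4-b->s3 s5-a->s5 s5-b->s3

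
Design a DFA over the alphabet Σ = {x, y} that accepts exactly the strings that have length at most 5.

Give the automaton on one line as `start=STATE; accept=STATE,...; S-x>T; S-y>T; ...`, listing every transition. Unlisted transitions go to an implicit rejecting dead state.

We only need to distinguish lengths 0, 1, …, 5, and '>5'. Chain S0 → S1 → S2 → S3 → S4 → S5 → S6 on every symbol, with S6 looping. Accepting states: {S0, S1, S2, S3, S4, S5}.
7 states suffice.
        x   y  
>* S0   S1  S1 
 * S1   S2  S2 
 * S2   S3  S3 
 * S3   S4  S4 
 * S4   S5  S5 
 * S5   S6  S6 
   S6   S6  S6 
(> = start, * = accepting)

start=S0; accept=S0,S1,S2,S3,S4,S5; S0-x>S1; S0-y>S1; S1-x>S2; S1-y>S2; S2-x>S3; S2-y>S3; S3-x>S4; S3-y>S4; S4-x>S5; S4-y>S5; S5-x>S6; S5-y>S6; S6-x>S6; S6-y>S6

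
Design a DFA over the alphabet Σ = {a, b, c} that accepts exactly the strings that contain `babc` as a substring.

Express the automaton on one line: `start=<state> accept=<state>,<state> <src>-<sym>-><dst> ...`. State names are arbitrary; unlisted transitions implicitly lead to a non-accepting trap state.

States q0..q3 record the length of the longest prefix of `babc` that matches the current input suffix. Reaching q4 means `babc` has been seen, and we stay there forever. Accept from q4.
5 states suffice.
        a   b   c  
>  q0   q0  q1  q0 
   q1   q2  q1  q0 
   q2   q0  q3  q0 
   q3   q2  q1  q4 
 * q4   q4  q4  q4 
(> = start, * = accepting)

start=q0 accept=q4 q0-a->q0 q0-b->q1 q0-c->q0 q1-a->q2 q1-b->q1 q1-c->q0 q2-a->q0 q2-b->q3 q2-c->q0 q3-a->q2 q3-b->q1 q3-c->q4 q4-a->q4 q4-b->q4 q4-c->q4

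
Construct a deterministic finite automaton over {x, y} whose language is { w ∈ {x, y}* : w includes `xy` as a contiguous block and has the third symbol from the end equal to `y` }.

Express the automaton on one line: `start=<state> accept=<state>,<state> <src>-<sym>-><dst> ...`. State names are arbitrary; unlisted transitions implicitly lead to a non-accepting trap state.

start=S0 accept=S7,S8,S9,S10 S0-x->S1 S0-y->S2 S1-x->S1 S1-y->S3 S2-x->S4 S2-y->S2 S3-x->S5 S3-y->S6 S4-x->S1 S4-y->S7 S5-x->S8 S5-y->S7 S6-x->S9 S6-y->S10 S7-x->S5 S7-y->S6 S8-x->S1 S8-y->S3 S9-x->S8 S9-y->S7 S10-x->S9 S10-y->S10

Run two small machines in parallel and take their product. One (3 states) tracks whether and how much of `xy` has been seen; the other (15 states) tracks the last 3 symbols read. Each combined state is a pair, one component from each; accept when both components accept. After merging equivalent states the machine shrinks.
11 states suffice.
          x    y  
>  S0     S1   S2 
   S1     S1   S3 
   S2     S4   S2 
   S3     S5   S6 
   S4     S1   S7 
   S5     S8   S7 
   S6     S9  S10 
 * S7     S5   S6 
 * S8     S1   S3 
 * S9     S8   S7 
 * S10    S9  S10 
(> = start, * = accepting)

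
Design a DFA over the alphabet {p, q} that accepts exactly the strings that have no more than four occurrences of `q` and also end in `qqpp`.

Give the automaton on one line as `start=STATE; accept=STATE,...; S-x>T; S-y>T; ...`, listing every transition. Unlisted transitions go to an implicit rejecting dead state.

Run two small machines in parallel and take their product. The first has 6 states tracking the count of `q`s, saturating at 5; the second has 5 states tracking how much of the suffix `qqpp` has currently been matched. A product state is a pair (one from each), accepting exactly when both do. After merging equivalent states the machine shrinks.
14 states suffice.
       p  q 
>  A   A  B 
   B   C  D 
   C   C  E 
   D   F  G 
   E   H  G 
   F   I  J 
   G   K  L 
   H   H  J 
 * I   H  J 
   J   M  L 
   K   N  M 
   L   K  M 
   M   M  M 
 * N   M  M 
(> = start, * = accepting)

start=A; accept=I,N; A-p>A; A-q>B; B-p>C; B-q>D; C-p>C; C-q>E; D-p>F; D-q>G; E-p>H; E-q>G; F-p>I; F-q>J; G-p>K; G-q>L; H-p>H; H-q>J; I-p>H; I-q>J; J-p>M; J-q>L; K-p>N; K-q>M; L-p>K; L-q>M; M-p>M; M-q>M; N-p>M; N-q>M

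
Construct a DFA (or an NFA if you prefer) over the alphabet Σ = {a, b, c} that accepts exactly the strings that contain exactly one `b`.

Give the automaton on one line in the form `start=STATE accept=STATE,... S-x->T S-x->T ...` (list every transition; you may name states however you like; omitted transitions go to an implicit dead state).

start=q0 accept=q1 q0-a->q0 q0-b->q1 q0-c->q0 q1-a->q1 q1-b->q2 q1-c->q1 q2-a->q2 q2-b->q2 q2-c->q2

Only the number of `b`s matters, and only up to 2. Make a chain q0 → q1 → q2 advanced by each `b` (with q2 absorbing); every other symbol self-loops. The accepting set is {q1}.
3 states suffice.
        a   b   c  
>  q0   q0  q1  q0 
 * q1   q1  q2  q1 
   q2   q2  q2  q2 
(> = start, * = accepting)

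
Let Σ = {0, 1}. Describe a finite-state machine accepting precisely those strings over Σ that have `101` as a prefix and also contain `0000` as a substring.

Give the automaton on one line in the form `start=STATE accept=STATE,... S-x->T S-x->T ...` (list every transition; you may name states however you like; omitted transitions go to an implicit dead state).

start=q0 accept=q8 q0-0->q1 q0-1->q2 q1-0->q1 q1-1->q1 q2-0->q3 q2-1->q1 q3-0->q1 q3-1->q4 q4-0->q5 q4-1->q4 q5-0->q6 q5-1->q4 q6-0->q7 q6-1->q4 q7-0->q8 q7-1->q4 q8-0->q8 q8-1->q8

Run two small machines in parallel and take their product. One (5 states) tracks whether the input so far still matches the prefix `101`; the other (5 states) tracks whether and how much of `0000` has been seen. Each combined state is a pair, one component from each; accept when both components accept. Minimizing collapses redundant product states.
9 states suffice.
        0   1  
>  q0   q1  q2 
   q1   q1  q1 
   q2   q3  q1 
   q3   q1  q4 
   q4   q5  q4 
   q5   q6  q4 
   q6   q7  q4 
   q7   q8  q4 
 * q8   q8  q8 
(> = start, * = accepting)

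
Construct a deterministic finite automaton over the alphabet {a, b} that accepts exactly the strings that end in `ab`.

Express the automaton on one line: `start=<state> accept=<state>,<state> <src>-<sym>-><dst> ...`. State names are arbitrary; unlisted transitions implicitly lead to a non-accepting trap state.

Let each state record the length of the longest suffix of the input read so far that is also a prefix of `ab`. q1 means the last symbol is `a`; q2 means the last 2 symbols are `ab`. Accept only at q2, where the string currently ends in `ab`.
        a   b  
>  q0   q1  q0 
   q1   q1  q2 
 * q2   q1  q0 
(> = start, * = accepting)

start=q0 accept=q2 q0-a->q1 q0-b->q0 q1-a->q1 q1-b->q2 q2-a->q1 q2-b->q0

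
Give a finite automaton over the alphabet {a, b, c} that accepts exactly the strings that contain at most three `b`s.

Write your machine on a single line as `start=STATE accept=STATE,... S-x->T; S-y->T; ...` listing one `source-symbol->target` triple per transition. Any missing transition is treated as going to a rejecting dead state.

Count `b`s, saturating at 4: states q0 through q3 mean 0 through 3 `b`s seen; q4 means more than 3. Each `b` increments (capped at q4); other symbols loop. Accept from {q0, q1, q2, q3}.
With 5 states:
        a   b   c  
>* q0   q0  q1  q0 
 * q1   q1  q2  q1 
 * q2   q2  q3  q2 
 * q3   q3  q4  q3 
   q4   q4  q4  q4 
(> = start, * = accepting)

start=q0; accept=q0,q1,q2,q3; q0-a->q0; q0-b->q1; q0-c->q0; q1-a->q1; q1-b->q2; q1-c->q1; q2-a->q2; q2-b->q3; q2-c->q2; q3-a->q3; q3-b->q4; q3-c->q3; q4-a->q4; q4-b->q4; q4-c->q4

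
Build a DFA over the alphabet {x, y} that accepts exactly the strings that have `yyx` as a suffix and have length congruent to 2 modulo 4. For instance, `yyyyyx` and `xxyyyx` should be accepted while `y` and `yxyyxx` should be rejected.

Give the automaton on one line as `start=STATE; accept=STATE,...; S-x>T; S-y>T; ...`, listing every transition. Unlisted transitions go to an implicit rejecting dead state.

start=S0; accept=S6; S0-x>S1; S0-y>S1; S1-x>S2; S1-y>S2; S2-x>S3; S2-y>S3; S3-x>S0; S3-y>S4; S4-x>S1; S4-y>S5; S5-x>S6; S5-y>S2; S6-x>S3; S6-y>S3

Run two small machines in parallel and take their product. One (4 states) tracks how much of the suffix `yyx` has currently been matched; the other (4 states) tracks the input length modulo 4. Each combined state is a pair, one component from each; accept when both components accept. Minimizing collapses redundant product states.
A 7-state machine:
        x   y  
>  S0   S1  S1 
   S1   S2  S2 
   S2   S3  S3 
   S3   S0  S4 
   S4   S1  S5 
   S5   S6  S2 
 * S6   S3  S3 
(> = start, * = accepting)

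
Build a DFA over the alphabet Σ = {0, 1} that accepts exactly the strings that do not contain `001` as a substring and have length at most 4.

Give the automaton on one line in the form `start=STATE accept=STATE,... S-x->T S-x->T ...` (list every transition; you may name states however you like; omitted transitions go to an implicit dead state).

start=S0 accept=S0,S1,S2,S3,S4,S5,S6,S8,S9 S0-0->S1 S0-1->S2 S1-0->S3 S1-1->S4 S2-0->S5 S2-1->S4 S3-0->S6 S3-1->S7 S4-0->S8 S4-1->S8 S5-0->S6 S5-1->S8 S6-0->S9 S6-1->S7 S7-0->S7 S7-1->S7 S8-0->S9 S8-1->S9 S9-0->S7 S9-1->S7

Build one automaton per condition and run them in lockstep. The first has 4 states tracking partial matches of the forbidden pattern `001`; the second has 6 states tracking the input length, saturating at 5. A product state is a pair (one from each), accepting exactly when both do. Equivalent product states are then merged.
10 states suffice.
        0   1  
>* S0   S1  S2 
 * S1   S3  S4 
 * S2   S5  S4 
 * S3   S6  S7 
 * S4   S8  S8 
 * S5   S6  S8 
 * S6   S9  S7 
   S7   S7  S7 
 * S8   S9  S9 
 * S9   S7  S7 
(> = start, * = accepting)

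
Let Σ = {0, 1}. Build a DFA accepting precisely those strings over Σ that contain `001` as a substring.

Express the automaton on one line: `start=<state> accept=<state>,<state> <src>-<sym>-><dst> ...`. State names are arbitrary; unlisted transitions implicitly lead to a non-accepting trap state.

start=A accept=D A-0->B A-1->A B-0->C B-1->A C-0->C C-1->D D-0->D D-1->D

Track how much of `001` has been matched so far: state A is no progress, D is the absorbing accept state reached once `001` has occurred. Intermediate states record partial matches; on a mismatch, fall back to the longest reusable overlap.
A 4-state machine:
       0  1 
>  A   B  A 
   B   C  A 
   C   C  D 
 * D   D  D 
(> = start, * = accepting)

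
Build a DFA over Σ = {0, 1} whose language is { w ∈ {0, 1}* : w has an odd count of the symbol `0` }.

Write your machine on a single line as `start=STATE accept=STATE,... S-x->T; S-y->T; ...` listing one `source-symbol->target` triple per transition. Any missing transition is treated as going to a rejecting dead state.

The only thing that matters is how many `0`s have appeared, reduced mod 2. Use one state per residue: S0 for 0, …, S1 for 1. Reading `0` moves to the next residue; anything else stays put. S1 is accepting.
A 2-state machine:
        0   1  
>  S0   S1  S0 
 * S1   S0  S1 
(> = start, * = accepting)

start=S0; accept=S1; S0-0->S1; S0-1->S0; S1-0->S0; S1-1->S1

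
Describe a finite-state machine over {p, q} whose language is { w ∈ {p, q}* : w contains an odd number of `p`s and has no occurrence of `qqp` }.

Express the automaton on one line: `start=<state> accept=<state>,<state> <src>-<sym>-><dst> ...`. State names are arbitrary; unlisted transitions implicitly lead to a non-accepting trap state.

Run two small machines in parallel and take their product. One (2 states) tracks the count of `p`s modulo 2; the other (4 states) tracks partial matches of the forbidden pattern `qqp`. Each combined state is a pair, one component from each; accept when both components accept.
An 8-state machine:
        p   q  
>  s0   s1  s2 
 * s1   s0  s3 
   s2   s1  s4 
 * s3   s0  s5 
   s4   s6  s4 
 * s5   s7  s5 
   s6   s7  s6 
   s7   s6  s7 
(> = start, * = accepting)

start=s0 accept=s1,s3,s5 s0-p->s1 s0-q->s2 s1-p->s0 s1-q->s3 s2-p->s1 s2-q->s4 s3-p->s0 s3-q->s5 s4-p->s6 s4-q->s4 s5-p->s7 s5-q->s5 s6-p->s7 s6-q->s6 s7-p->s6 s7-q->s7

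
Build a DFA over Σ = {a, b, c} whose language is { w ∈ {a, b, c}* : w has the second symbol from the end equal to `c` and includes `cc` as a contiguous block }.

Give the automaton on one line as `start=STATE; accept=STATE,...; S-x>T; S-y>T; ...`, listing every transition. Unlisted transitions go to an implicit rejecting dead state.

Build one automaton per condition and run them in lockstep. The first has 13 states tracking the last 2 symbols read; the second has 3 states tracking whether and how much of `cc` has been seen. A product state is a pair (one from each), accepting exactly when both do.
A 21-state machine:
          a    b    c  
>  S0     S1   S2   S3 
   S1     S4   S5   S6 
   S2     S7   S8   S9 
   S3    S10  S11  S12 
   S4     S4   S5   S6 
   S5     S7   S8   S9 
   S6    S10  S11  S12 
   S7     S4   S5   S6 
   S8     S7   S8   S9 
   S9    S10  S11  S12 
   S10    S4   S5   S6 
   S11    S7   S8   S9 
 * S12   S13  S14  S12 
 * S13   S15  S16  S17 
 * S14   S18  S19  S20 
   S15   S15  S16  S17 
   S16   S18  S19  S20 
   S17   S13  S14  S12 
   S18   S15  S16  S17 
   S19   S18  S19  S20 
   S20   S13  S14  S12 
(> = start, * = accepting)

start=S0; accept=S12,S13,S14; S0-a>S1; S0-b>S2; S0-c>S3; S1-a>S4; S1-b>S5; S1-c>S6; S2-a>S7; S2-b>S8; S2-c>S9; S3-a>S10; S3-b>S11; S3-c>S12; S4-a>S4; S4-b>S5; S4-c>S6; S5-a>S7; S5-b>S8; S5-c>S9; S6-a>S10; S6-b>S11; S6-c>S12; S7-a>S4; S7-b>S5; S7-c>S6; S8-a>S7; S8-b>S8; S8-c>S9; S9-a>S10; S9-b>S11; S9-c>S12; S10-a>S4; S10-b>S5; S10-c>S6; S11-a>S7; S11-b>S8; S11-c>S9; S12-a>S13; S12-b>S14; S12-c>S12; S13-a>S15; S13-b>S16; S13-c>S17; S14-a>S18; S14-b>S19; S14-c>S20; S15-a>S15; S15-b>S16; S15-c>S17; S16-a>S18; S16-b>S19; S16-c>S20; S17-a>S13; S17-b>S14; S17-c>S12; S18-a>S15; S18-b>S16; S18-c>S17; S19-a>S18; S19-b>S19; S19-c>S20; S20-a>S13; S20-b>S14; S20-c>S12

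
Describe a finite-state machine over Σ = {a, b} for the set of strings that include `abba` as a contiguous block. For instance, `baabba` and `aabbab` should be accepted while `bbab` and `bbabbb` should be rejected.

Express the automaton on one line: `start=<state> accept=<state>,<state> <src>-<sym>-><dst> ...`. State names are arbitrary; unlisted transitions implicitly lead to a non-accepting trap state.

Track how much of `abba` has been matched so far: state q0 is no progress, q4 is the absorbing accept state reached once `abba` has occurred. Intermediate states record partial matches; on a mismatch, fall back to the longest reusable overlap.
        a   b  
>  q0   q1  q0 
   q1   q1  q2 
   q2   q1  q3 
   q3   q4  q0 
 * q4   q4  q4 
(> = start, * = accepting)

start=q0 accept=q4 q0-a->q1 q0-b->q0 q1-a->q1 q1-b->q2 q2-a->q1 q2-b->q3 q3-a->q4 q3-b->q0 q4-a->q4 q4-b->q4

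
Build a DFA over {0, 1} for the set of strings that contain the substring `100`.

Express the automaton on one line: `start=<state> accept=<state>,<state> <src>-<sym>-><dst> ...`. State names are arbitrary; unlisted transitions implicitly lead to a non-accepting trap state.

Track how much of `100` has been matched so far: state s0 is no progress, s3 is the absorbing accept state reached once `100` has occurred. Intermediate states record partial matches; on a mismatch, fall back to the longest reusable overlap.
With 4 states:
        0   1  
>  s0   s0  s1 
   s1   s2  s1 
   s2   s3  s1 
 * s3   s3  s3 
(> = start, * = accepting)

start=s0 accept=s3 s0-0->s0 s0-1->s1 s1-0->s2 s1-1->s1 s2-0->s3 s2-1->s1 s3-0->s3 s3-1->s3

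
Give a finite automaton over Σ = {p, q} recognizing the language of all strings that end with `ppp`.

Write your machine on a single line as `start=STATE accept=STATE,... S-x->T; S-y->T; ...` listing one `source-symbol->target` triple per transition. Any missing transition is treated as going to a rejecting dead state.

Remember how much of `ppp` the current input suffix matches. State s0 means no match yet; s1 means the last symbol is `p`; s2 means the last 2 symbols are `pp`; s3 means the last 3 symbols are `ppp`. Only s3 accepts. On a mismatch, fall back to the longest proper suffix that is still a prefix of `ppp`.
4 states suffice.
        p   q  
>  s0   s1  s0 
   s1   s2  s0 
   s2   s3  s0 
 * s3   s3  s0 
(> = start, * = accepting)

start=s0; accept=s3; s0-p->s1; s0-q->s0; s1-p->s2; s1-q->s0; s2-p->s3; s2-q->s0; s3-p->s3; s3-q->s0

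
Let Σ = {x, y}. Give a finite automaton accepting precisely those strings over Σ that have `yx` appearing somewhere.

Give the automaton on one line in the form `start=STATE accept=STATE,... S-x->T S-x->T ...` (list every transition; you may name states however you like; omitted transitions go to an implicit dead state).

States S0..S1 record the length of the longest prefix of `yx` that matches the current input suffix. Reaching S2 means `yx` has been seen, and we stay there forever. Accept from S2.
        x   y  
>  S0   S0  S1 
   S1   S2  S1 
 * S2   S2  S2 
(> = start, * = accepting)

start=S0 accept=S2 S0-x->S0 S0-y->S1 S1-x->S2 S1-y->S1 S2-x->S2 S2-y->S2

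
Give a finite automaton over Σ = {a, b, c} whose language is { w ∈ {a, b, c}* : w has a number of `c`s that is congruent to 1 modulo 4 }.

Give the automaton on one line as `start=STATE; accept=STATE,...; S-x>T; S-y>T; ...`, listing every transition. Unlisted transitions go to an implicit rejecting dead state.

Keep the running count of `c`s modulo 4: each `c` advances along the cycle s0 → s1 → s2 → s3 → s0 while other symbols loop. Accept at s1.
A 4-state machine:
        a   b   c  
>  s0   s0  s0  s1 
 * s1   s1  s1  s2 
   s2   s2  s2  s3 
   s3   s3  s3  s0 
(> = start, * = accepting)

start=s0; accept=s1; s0-a>s0; s0-b>s0; s0-c>s1; s1-a>s1; s1-b>s1; s1-c>s2; s2-a>s2; s2-b>s2; s2-c>s3; s3-a>s3; s3-b>s3; s3-c>s0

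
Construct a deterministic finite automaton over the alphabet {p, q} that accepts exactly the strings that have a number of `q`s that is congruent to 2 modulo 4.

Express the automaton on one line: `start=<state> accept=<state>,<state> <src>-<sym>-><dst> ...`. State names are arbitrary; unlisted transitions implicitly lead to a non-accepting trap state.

The only thing that matters is how many `q`s have appeared, reduced mod 4. Use one state per residue: A for 0, …, D for 3. Reading `q` moves to the next residue; anything else stays put. C is accepting.
A 4-state machine:
       p  q 
>  A   A  B 
   B   B  C 
 * C   C  D 
   D   D  A 
(> = start, * = accepting)

start=A accept=C A-p->A A-q->B B-p->B B-q->C C-p->C C-q->D D-p->D D-q->A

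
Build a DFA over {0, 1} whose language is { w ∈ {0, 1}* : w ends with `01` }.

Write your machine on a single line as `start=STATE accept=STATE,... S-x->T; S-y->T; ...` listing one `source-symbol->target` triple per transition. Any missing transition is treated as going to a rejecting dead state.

start=s0; accept=s2; s0-0->s1; s0-1->s0; s1-0->s1; s1-1->s2; s2-0->s1; s2-1->s0

Remember how much of `01` the current input suffix matches. State s0 means no match yet; s1 means the last symbol is `0`; s2 means the last 2 symbols are `01`. Only s2 accepts. On a mismatch, fall back to the longest proper suffix that is still a prefix of `01`.
3 states suffice.
        0   1  
>  s0   s1  s0 
   s1   s1  s2 
 * s2   s1  s0 
(> = start, * = accepting)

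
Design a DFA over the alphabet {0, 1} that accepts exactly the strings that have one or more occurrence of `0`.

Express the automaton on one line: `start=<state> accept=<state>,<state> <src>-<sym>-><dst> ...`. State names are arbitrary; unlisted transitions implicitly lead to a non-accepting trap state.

start=q0 accept=q1,q2 q0-0->q1 q0-1->q0 q1-0->q2 q1-1->q1 q2-0->q2 q2-1->q2

Count `0`s, saturating at 2: state q0 means no `0` yet, q1 means one `0` seen, q2 means more than one. Each `0` increments (capped at q2); other symbols loop. Accept from {q1, q2}.
With 3 states:
        0   1  
>  q0   q1  q0 
 * q1   q2  q1 
 * q2   q2  q2 
(> = start, * = accepting)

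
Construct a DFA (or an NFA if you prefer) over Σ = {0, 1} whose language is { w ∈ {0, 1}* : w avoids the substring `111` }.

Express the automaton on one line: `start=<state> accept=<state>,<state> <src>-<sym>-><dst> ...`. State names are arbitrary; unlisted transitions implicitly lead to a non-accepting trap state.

This is the complement of 'contains `111`'. Use the same substring-matching states — s0 through s3 holding how much of `111` has just been matched — but flip the accepting set: everything except the trap s3 accepts.
4 states suffice.
        0   1  
>* s0   s0  s1 
 * s1   s0  s2 
 * s2   s0  s3 
   s3   s3  s3 
(> = start, * = accepting)

start=s0 accept=s0,s1,s2 s0-0->s0 s0-1->s1 s1-0->s0 s1-1->s2 s2-0->s0 s2-1->s3 s3-0->s3 s3-1->s3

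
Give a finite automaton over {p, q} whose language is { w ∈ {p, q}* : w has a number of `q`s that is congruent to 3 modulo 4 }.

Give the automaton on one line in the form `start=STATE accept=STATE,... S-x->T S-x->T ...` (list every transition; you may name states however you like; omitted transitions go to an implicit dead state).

The only thing that matters is how many `q`s have appeared, reduced mod 4. Use one state per residue: S0 for 0, …, S3 for 3. Reading `q` moves to the next residue; anything else stays put. S3 is accepting.
A 4-state machine:
        p   q  
>  S0   S0  S1 
   S1   S1  S2 
   S2   S2  S3 
 * S3   S3  S0 
(> = start, * = accepting)

start=S0 accept=S3 S0-p->S0 S0-q->S1 S1-p->S1 S1-q->S2 S2-p->S2 S2-q->S3 S3-p->S3 S3-q->S0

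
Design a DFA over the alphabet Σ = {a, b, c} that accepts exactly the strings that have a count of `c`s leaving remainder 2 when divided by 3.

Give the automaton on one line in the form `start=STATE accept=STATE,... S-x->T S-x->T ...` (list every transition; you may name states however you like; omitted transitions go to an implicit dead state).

The only thing that matters is how many `c`s have appeared, reduced mod 3. Use one state per residue: q0 for 0, …, q2 for 2. Reading `c` moves to the next residue; anything else stays put. q2 is accepting.
        a   b   c  
>  q0   q0  q0  q1 
   q1   q1  q1  q2 
 * q2   q2  q2  q0 
(> = start, * = accepting)

start=q0 accept=q2 q0-a->q0 q0-b->q0 q0-c->q1 q1-a->q1 q1-b->q1 q1-c->q2 q2-a->q2 q2-b->q2 q2-c->q0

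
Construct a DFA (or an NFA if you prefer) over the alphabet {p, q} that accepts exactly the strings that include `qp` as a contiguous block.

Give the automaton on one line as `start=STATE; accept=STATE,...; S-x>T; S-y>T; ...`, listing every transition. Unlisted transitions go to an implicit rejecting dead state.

start=s0; accept=s2; s0-p>s0; s0-q>s1; s1-p>s2; s1-q>s1; s2-p>s2; s2-q>s2

Track how much of `qp` has been matched so far: state s0 is no progress, s2 is the absorbing accept state reached once `qp` has occurred. Intermediate states record partial matches; on a mismatch, fall back to the longest reusable overlap.
With 3 states:
        p   q  
>  s0   s0  s1 
   s1   s2  s1 
 * s2   s2  s2 
(> = start, * = accepting)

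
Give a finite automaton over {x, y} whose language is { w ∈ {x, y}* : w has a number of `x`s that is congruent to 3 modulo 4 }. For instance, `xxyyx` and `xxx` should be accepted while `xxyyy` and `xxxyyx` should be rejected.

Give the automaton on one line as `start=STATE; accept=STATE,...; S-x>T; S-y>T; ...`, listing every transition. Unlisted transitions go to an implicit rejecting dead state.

The only thing that matters is how many `x`s have appeared, reduced mod 4. Use one state per residue: q0 for 0, …, q3 for 3. Reading `x` moves to the next residue; anything else stays put. q3 is accepting.
With 4 states:
        x   y  
>  q0   q1  q0 
   q1   q2  q1 
   q2   q3  q2 
 * q3   q0  q3 
(> = start, * = accepting)

start=q0; accept=q3; q0-x>q1; q0-y>q0; q1-x>q2; q1-y>q1; q2-x>q3; q2-y>q2; q3-x>q0; q3-y>q3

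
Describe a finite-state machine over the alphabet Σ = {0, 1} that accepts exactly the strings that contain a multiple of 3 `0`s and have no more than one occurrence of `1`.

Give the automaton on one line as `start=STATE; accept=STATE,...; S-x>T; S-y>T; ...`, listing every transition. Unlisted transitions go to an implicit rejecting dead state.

start=s0; accept=s0,s2; s0-0>s1; s0-1>s2; s1-0>s3; s1-1>s4; s2-0>s4; s2-1>s5; s3-0>s0; s3-1>s6; s4-0>s6; s4-1>s5; s5-0>s5; s5-1>s5; s6-0>s2; s6-1>s5

Run two small machines in parallel and take their product. The first has 3 states tracking the count of `0`s modulo 3; the second has 3 states tracking the count of `1`s, saturating at 2. A product state is a pair (one from each), accepting exactly when both do. Minimizing collapses redundant product states.
        0   1  
>* s0   s1  s2 
   s1   s3  s4 
 * s2   s4  s5 
   s3   s0  s6 
   s4   s6  s5 
   s5   s5  s5 
   s6   s2  s5 
(> = start, * = accepting)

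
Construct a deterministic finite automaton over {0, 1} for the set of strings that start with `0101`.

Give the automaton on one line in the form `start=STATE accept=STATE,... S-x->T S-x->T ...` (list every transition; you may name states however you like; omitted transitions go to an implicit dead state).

Check the first 4 symbols one by one: S0 through S3 record how many have matched `0101` so far; any wrong symbol goes to the dead state S5. After all 4 match we enter the accepting sink S4.
6 states suffice.
        0   1  
>  S0   S1  S5 
   S1   S5  S2 
   S2   S3  S5 
   S3   S5  S4 
 * S4   S4  S4 
   S5   S5  S5 
(> = start, * = accepting)

start=S0 accept=S4 S0-0->S1 S0-1->S5 S1-0->S5 S1-1->S2 S2-0->S3 S2-1->S5 S3-0->S5 S3-1->S4 S4-0->S4 S4-1->S4 S5-0->S5 S5-1->S5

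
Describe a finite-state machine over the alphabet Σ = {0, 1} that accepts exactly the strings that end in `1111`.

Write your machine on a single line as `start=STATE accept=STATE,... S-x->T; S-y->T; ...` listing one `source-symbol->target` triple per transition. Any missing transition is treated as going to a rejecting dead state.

start=A; accept=E; A-0->A; A-1->B; B-0->A; B-1->C; C-0->A; C-1->D; D-0->A; D-1->E; E-0->A; E-1->E

Remember how much of `1111` the current input suffix matches. State A means no match yet; B means the last symbol is `1`; C means the last 2 symbols are `11`; D means the last 3 symbols are `111`; E means the last 4 symbols are `1111`. Only E accepts. On a mismatch, fall back to the longest proper suffix that is still a prefix of `1111`.
A 5-state machine:
       0  1 
>  A   A  B 
   B   A  C 
   C   A  D 
   D   A  E 
 * E   A  E 
(> = start, * = accepting)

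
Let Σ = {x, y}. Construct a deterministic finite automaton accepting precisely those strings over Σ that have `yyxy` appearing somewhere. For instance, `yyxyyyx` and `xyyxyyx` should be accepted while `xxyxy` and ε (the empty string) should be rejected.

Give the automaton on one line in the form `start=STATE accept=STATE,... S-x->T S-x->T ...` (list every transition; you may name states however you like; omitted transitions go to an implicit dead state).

States q0..q3 record the length of the longest prefix of `yyxy` that matches the current input suffix. Reaching q4 means `yyxy` has been seen, and we stay there forever. Accept from q4.
With 5 states:
        x   y  
>  q0   q0  q1 
   q1   q0  q2 
   q2   q3  q2 
   q3   q0  q4 
 * q4   q4  q4 
(> = start, * = accepting)

start=q0 accept=q4 q0-x->q0 q0-y->q1 q1-x->q0 q1-y->q2 q2-x->q3 q2-y->q2 q3-x->q0 q3-y->q4 q4-x->q4 q4-y->q4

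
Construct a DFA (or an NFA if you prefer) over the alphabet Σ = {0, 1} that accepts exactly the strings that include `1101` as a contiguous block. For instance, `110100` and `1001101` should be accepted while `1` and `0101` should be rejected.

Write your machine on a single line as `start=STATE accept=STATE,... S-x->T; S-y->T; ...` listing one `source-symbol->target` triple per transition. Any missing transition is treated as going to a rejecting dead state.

start=q0; accept=q4; q0-0->q0; q0-1->q1; q1-0->q0; q1-1->q2; q2-0->q3; q2-1->q2; q3-0->q0; q3-1->q4; q4-0->q4; q4-1->q4

States q0..q3 record the length of the longest prefix of `1101` that matches the current input suffix. Reaching q4 means `1101` has been seen, and we stay there forever. Accept from q4.
A 5-state machine:
        0   1  
>  q0   q0  q1 
   q1   q0  q2 
   q2   q3  q2 
   q3   q0  q4 
 * q4   q4  q4 
(> = start, * = accepting)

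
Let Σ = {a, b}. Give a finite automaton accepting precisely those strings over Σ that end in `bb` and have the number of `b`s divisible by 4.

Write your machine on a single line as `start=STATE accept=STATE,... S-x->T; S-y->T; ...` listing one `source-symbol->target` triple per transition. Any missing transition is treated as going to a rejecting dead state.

Handle the two conditions separately and then intersect. The first has 3 states tracking how much of the suffix `bb` has currently been matched; the second has 4 states tracking the count of `b`s modulo 4. A product state is a pair (one from each), accepting exactly when both do. Equivalent product states are then merged.
6 states suffice.
        a   b  
>  S0   S0  S1 
   S1   S1  S2 
   S2   S2  S3 
   S3   S4  S5 
   S4   S4  S0 
 * S5   S0  S1 
(> = start, * = accepting)

start=S0; accept=S5; S0-a->S0; S0-b->S1; S1-a->S1; S1-b->S2; S2-a->S2; S2-b->S3; S3-a->S4; S3-b->S5; S4-a->S4; S4-b->S0; S5-a->S0; S5-b->S1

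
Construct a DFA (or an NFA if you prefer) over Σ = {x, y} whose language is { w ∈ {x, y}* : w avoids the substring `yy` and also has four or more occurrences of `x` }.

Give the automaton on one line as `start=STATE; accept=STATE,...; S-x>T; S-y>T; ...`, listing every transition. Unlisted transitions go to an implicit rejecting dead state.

Run two small machines in parallel and take their product. One (3 states) tracks partial matches of the forbidden pattern `yy`; the other (6 states) tracks the count of `x`s, saturating at 5. Each combined state is a pair, one component from each; accept when both components accept.
With 18 states:
          x    y  
>  S0     S1   S2 
   S1     S3   S4 
   S2     S1   S5 
   S3     S6   S7 
   S4     S3   S8 
   S5     S8   S5 
   S6     S9  S10 
   S7     S6  S11 
   S8    S11   S8 
 * S9    S12  S13 
   S10    S9  S14 
   S11   S14  S11 
 * S12   S12  S15 
 * S13   S12  S16 
   S14   S16  S14 
 * S15   S12  S17 
   S16   S17  S16 
   S17   S17  S17 
(> = start, * = accepting)

start=S0; accept=S9,S12,S13,S15; S0-x>S1; S0-y>S2; S1-x>S3; S1-y>S4; S2-x>S1; S2-y>S5; S3-x>S6; S3-y>S7; S4-x>S3; S4-y>S8; S5-x>S8; S5-y>S5; S6-x>S9; S6-y>S10; S7-x>S6; S7-y>S11; S8-x>S11; S8-y>S8; S9-x>S12; S9-y>S13; S10-x>S9; S10-y>S14; S11-x>S14; S11-y>S11; S12-x>S12; S12-y>S15; S13-x>S12; S13-y>S16; S14-x>S16; S14-y>S14; S15-x>S12; S15-y>S17; S16-x>S17; S16-y>S16; S17-x>S17; S17-y>S17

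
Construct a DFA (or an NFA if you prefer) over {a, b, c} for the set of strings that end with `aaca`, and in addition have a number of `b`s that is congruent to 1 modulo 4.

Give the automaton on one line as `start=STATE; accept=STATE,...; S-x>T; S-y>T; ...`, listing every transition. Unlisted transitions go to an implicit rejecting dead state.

start=S0; accept=S14; S0-a>S1; S0-b>S2; S0-c>S0; S1-a>S3; S1-b>S2; S1-c>S0; S2-a>S4; S2-b>S5; S2-c>S2; S3-a>S3; S3-b>S2; S3-c>S6; S4-a>S7; S4-b>S5; S4-c>S2; S5-a>S8; S5-b>S9; S5-c>S5; S6-a>S10; S6-b>S2; S6-c>S0; S7-a>S7; S7-b>S5; S7-c>S11; S8-a>S12; S8-b>S9; S8-c>S5; S9-a>S13; S9-b>S0; S9-c>S9; S10-a>S3; S10-b>S2; S10-c>S0; S11-a>S14; S11-b>S5; S11-c>S2; S12-a>S12; S12-b>S9; S12-c>S15; S13-a>S16; S13-b>S0; S13-c>S9; S14-a>S7; S14-b>S5; S14-c>S2; S15-a>S17; S15-b>S9; S15-c>S5; S16-a>S16; S16-b>S0; S16-c>S18; S17-a>S12; S17-b>S9; S17-c>S5; S18-a>S19; S18-b>S0; S18-c>S9; S19-a>S16; S19-b>S0; S19-c>S9

Handle the two conditions separately and then intersect. One (5 states) tracks how much of the suffix `aaca` has currently been matched; the other (4 states) tracks the count of `b`s modulo 4. Each combined state is a pair, one component from each; accept when both components accept.
          a    b    c  
>  S0     S1   S2   S0 
   S1     S3   S2   S0 
   S2     S4   S5   S2 
   S3     S3   S2   S6 
   S4     S7   S5   S2 
   S5     S8   S9   S5 
   S6    S10   S2   S0 
   S7     S7   S5  S11 
   S8    S12   S9   S5 
   S9    S13   S0   S9 
   S10    S3   S2   S0 
   S11   S14   S5   S2 
   S12   S12   S9  S15 
   S13   S16   S0   S9 
 * S14    S7   S5   S2 
   S15   S17   S9   S5 
   S16   S16   S0  S18 
   S17   S12   S9   S5 
   S18   S19   S0   S9 
   S19   S16   S0   S9 
(> = start, * = accepting)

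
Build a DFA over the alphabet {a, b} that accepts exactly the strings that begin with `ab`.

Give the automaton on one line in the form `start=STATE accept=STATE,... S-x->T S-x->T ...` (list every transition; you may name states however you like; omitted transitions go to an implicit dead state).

Walk along `ab` while the input agrees: from s0 take `a` to s1, and so on. Any deviation drops to the rejecting sink s3. Once s2 is reached the prefix is confirmed and every continuation is accepted.
        a   b  
>  s0   s1  s3 
   s1   s3  s2 
 * s2   s2  s2 
   s3   s3  s3 
(> = start, * = accepting)

start=s0 accept=s2 s0-a->s1 s0-b->s3 s1-a->s3 s1-b->s2 s2-a->s2 s2-b->s2 s3-a->s3 s3-b->s3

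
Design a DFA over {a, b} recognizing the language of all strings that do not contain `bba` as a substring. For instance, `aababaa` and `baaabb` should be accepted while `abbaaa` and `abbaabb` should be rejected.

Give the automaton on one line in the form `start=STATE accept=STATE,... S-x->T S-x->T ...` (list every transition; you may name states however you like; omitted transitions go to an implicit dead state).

start=s0 accept=s0,s1,s2 s0-a->s0 s0-b->s1 s1-a->s0 s1-b->s2 s2-a->s3 s2-b->s2 s3-a->s3 s3-b->s3

Track partial matches of the forbidden pattern `bba`. State s3 is a dead state reached once `bba` has occurred; every other state accepts. s0 means no part of `bba` is currently matched.
A 4-state machine:
        a   b  
>* s0   s0  s1 
 * s1   s0  s2 
 * s2   s3  s2 
   s3   s3  s3 
(> = start, * = accepting)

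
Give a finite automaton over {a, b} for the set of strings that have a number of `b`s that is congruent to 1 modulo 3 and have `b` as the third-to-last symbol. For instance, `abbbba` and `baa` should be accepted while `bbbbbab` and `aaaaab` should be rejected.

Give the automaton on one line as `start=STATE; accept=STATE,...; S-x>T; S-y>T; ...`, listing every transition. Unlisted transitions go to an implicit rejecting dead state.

Build one automaton per condition and run them in lockstep. One (3 states) tracks the count of `b`s modulo 3; the other (15 states) tracks the last 3 symbols read. Each combined state is a pair, one component from each; accept when both components accept. After merging equivalent states the machine shrinks.
14 states suffice.
          a    b  
>  s0     s0   s1 
   s1     s2   s3 
   s2     s4   s3 
   s3     s5   s6 
 * s4     s7   s3 
   s5     s5   s8 
   s6     s9  s10 
   s7     s7   s3 
   s8     s9  s11 
   s9     s0  s12 
 * s10   s13   s3 
   s11   s13   s3 
 * s12    s2   s3 
 * s13    s4   s3 
(> = start, * = accepting)

start=s0; accept=s4,s10,s12,s13; s0-a>s0; s0-b>s1; s1-a>s2; s1-b>s3; s2-a>s4; s2-b>s3; s3-a>s5; s3-b>s6; s4-a>s7; s4-b>s3; s5-a>s5; s5-b>s8; s6-a>s9; s6-b>s10; s7-a>s7; s7-b>s3; s8-a>s9; s8-b>s11; s9-a>s0; s9-b>s12; s10-a>s13; s10-b>s3; s11-a>s13; s11-b>s3; s12-a>s2; s12-b>s3; s13-a>s4; s13-b>s3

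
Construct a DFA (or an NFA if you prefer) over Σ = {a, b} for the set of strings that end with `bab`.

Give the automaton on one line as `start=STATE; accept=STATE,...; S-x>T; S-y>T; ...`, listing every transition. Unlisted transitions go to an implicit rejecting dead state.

Remember how much of `bab` the current input suffix matches. State S0 means no match yet; S1 means the last symbol is `b`; S2 means the last 2 symbols are `ba`; S3 means the last 3 symbols are `bab`. Only S3 accepts. On a mismatch, fall back to the longest proper suffix that is still a prefix of `bab`.
A 4-state machine:
        a   b  
>  S0   S0  S1 
   S1   S2  S1 
   S2   S0  S3 
 * S3   S2  S1 
(> = start, * = accepting)

start=S0; accept=S3; S0-a>S0; S0-b>S1; S1-a>S2; S1-b>S1; S2-a>S0; S2-b>S3; S3-a>S2; S3-b>S1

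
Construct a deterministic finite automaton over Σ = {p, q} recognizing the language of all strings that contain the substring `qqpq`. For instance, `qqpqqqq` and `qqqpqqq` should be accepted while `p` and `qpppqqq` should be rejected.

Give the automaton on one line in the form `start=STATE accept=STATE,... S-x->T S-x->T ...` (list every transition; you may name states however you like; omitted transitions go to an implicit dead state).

States A..D record the length of the longest prefix of `qqpq` that matches the current input suffix. Reaching E means `qqpq` has been seen, and we stay there forever. Accept from E.
With 5 states:
       p  q 
>  A   A  B 
   B   A  C 
   C   D  C 
   D   A  E 
 * E   E  E 
(> = start, * = accepting)

start=A accept=E A-p->A A-q->B B-p->A B-q->C C-p->D C-q->C D-p->A D-q->E E-p->E E-q->E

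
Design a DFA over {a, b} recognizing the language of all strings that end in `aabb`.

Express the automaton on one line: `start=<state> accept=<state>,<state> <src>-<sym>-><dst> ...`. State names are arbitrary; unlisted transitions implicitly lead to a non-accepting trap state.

Let each state record the length of the longest suffix of the input read so far that is also a prefix of `aabb`. S1 means the last symbol is `a`; S2 means the last 2 symbols are `aa`; S3 means the last 3 symbols are `aab`; S4 means the last 4 symbols are `aabb`. Accept only at S4, where the string currently ends in `aabb`.
A 5-state machine:
        a   b  
>  S0   S1  S0 
   S1   S2  S0 
   S2   S2  S3 
   S3   S1  S4 
 * S4   S1  S0 
(> = start, * = accepting)

start=S0 accept=S4 S0-a->S1 S0-b->S0 S1-a->S2 S1-b->S0 S2-a->S2 S2-b->S3 S3-a->S1 S3-b->S4 S4-a->S1 S4-b->S0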